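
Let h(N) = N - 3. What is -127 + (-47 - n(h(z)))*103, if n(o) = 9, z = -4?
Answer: -5895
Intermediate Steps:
h(N) = -3 + N
-127 + (-47 - n(h(z)))*103 = -127 + (-47 - 1*9)*103 = -127 + (-47 - 9)*103 = -127 - 56*103 = -127 - 5768 = -5895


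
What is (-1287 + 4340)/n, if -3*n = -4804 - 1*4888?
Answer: 9159/9692 ≈ 0.94501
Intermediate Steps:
n = 9692/3 (n = -(-4804 - 1*4888)/3 = -(-4804 - 4888)/3 = -1/3*(-9692) = 9692/3 ≈ 3230.7)
(-1287 + 4340)/n = (-1287 + 4340)/(9692/3) = 3053*(3/9692) = 9159/9692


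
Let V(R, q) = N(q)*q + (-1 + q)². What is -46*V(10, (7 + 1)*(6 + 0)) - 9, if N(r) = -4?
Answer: -92791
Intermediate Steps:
V(R, q) = (-1 + q)² - 4*q (V(R, q) = -4*q + (-1 + q)² = (-1 + q)² - 4*q)
-46*V(10, (7 + 1)*(6 + 0)) - 9 = -46*((-1 + (7 + 1)*(6 + 0))² - 4*(7 + 1)*(6 + 0)) - 9 = -46*((-1 + 8*6)² - 32*6) - 9 = -46*((-1 + 48)² - 4*48) - 9 = -46*(47² - 192) - 9 = -46*(2209 - 192) - 9 = -46*2017 - 9 = -92782 - 9 = -92791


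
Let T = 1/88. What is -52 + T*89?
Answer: -4487/88 ≈ -50.989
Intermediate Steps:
T = 1/88 ≈ 0.011364
-52 + T*89 = -52 + (1/88)*89 = -52 + 89/88 = -4487/88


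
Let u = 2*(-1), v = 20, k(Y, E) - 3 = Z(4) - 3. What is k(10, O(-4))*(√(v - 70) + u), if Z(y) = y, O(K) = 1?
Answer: -8 + 20*I*√2 ≈ -8.0 + 28.284*I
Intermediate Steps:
k(Y, E) = 4 (k(Y, E) = 3 + (4 - 3) = 3 + 1 = 4)
u = -2
k(10, O(-4))*(√(v - 70) + u) = 4*(√(20 - 70) - 2) = 4*(√(-50) - 2) = 4*(5*I*√2 - 2) = 4*(-2 + 5*I*√2) = -8 + 20*I*√2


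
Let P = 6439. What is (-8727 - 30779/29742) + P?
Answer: -68080475/29742 ≈ -2289.0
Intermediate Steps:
(-8727 - 30779/29742) + P = (-8727 - 30779/29742) + 6439 = -259589213/29742 + 6439 = -68080475/29742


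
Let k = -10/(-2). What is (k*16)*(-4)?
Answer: -320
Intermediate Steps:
k = 5 (k = -10*(-1/2) = 5)
(k*16)*(-4) = (5*16)*(-4) = 80*(-4) = -320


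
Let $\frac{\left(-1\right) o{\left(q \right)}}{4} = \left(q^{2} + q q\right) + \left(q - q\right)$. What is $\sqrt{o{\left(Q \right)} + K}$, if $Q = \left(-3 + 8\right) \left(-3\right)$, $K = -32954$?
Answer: $i \sqrt{34754} \approx 186.42 i$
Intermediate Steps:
$Q = -15$ ($Q = 5 \left(-3\right) = -15$)
$o{\left(q \right)} = - 8 q^{2}$ ($o{\left(q \right)} = - 4 \left(\left(q^{2} + q q\right) + \left(q - q\right)\right) = - 4 \left(\left(q^{2} + q^{2}\right) + 0\right) = - 4 \left(2 q^{2} + 0\right) = - 4 \cdot 2 q^{2} = - 8 q^{2}$)
$\sqrt{o{\left(Q \right)} + K} = \sqrt{- 8 \left(-15\right)^{2} - 32954} = \sqrt{\left(-8\right) 225 - 32954} = \sqrt{-1800 - 32954} = \sqrt{-34754} = i \sqrt{34754}$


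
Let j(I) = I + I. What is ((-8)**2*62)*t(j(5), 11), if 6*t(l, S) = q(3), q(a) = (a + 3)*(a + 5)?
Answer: 31744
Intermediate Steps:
q(a) = (3 + a)*(5 + a)
j(I) = 2*I
t(l, S) = 8 (t(l, S) = (15 + 3**2 + 8*3)/6 = (15 + 9 + 24)/6 = (1/6)*48 = 8)
((-8)**2*62)*t(j(5), 11) = ((-8)**2*62)*8 = (64*62)*8 = 3968*8 = 31744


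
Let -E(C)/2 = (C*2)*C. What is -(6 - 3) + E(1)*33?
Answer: -135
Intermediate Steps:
E(C) = -4*C**2 (E(C) = -2*C*2*C = -2*2*C*C = -4*C**2)
-(6 - 3) + E(1)*33 = -(6 - 3) - 4*1**2*33 = -1*3 - 4*1*33 = -3 - 4*33 = -3 - 132 = -135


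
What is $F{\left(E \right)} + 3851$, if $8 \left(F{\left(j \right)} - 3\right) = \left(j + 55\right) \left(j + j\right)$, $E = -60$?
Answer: $3929$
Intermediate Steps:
$F{\left(j \right)} = 3 + \frac{j \left(55 + j\right)}{4}$ ($F{\left(j \right)} = 3 + \frac{\left(j + 55\right) \left(j + j\right)}{8} = 3 + \frac{\left(55 + j\right) 2 j}{8} = 3 + \frac{2 j \left(55 + j\right)}{8} = 3 + \frac{j \left(55 + j\right)}{4}$)
$F{\left(E \right)} + 3851 = \left(3 + \frac{\left(-60\right)^{2}}{4} + \frac{55}{4} \left(-60\right)\right) + 3851 = \left(3 + \frac{1}{4} \cdot 3600 - 825\right) + 3851 = \left(3 + 900 - 825\right) + 3851 = 78 + 3851 = 3929$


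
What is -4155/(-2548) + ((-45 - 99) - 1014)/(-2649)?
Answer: 4652393/2249884 ≈ 2.0678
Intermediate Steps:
-4155/(-2548) + ((-45 - 99) - 1014)/(-2649) = -4155*(-1/2548) + (-144 - 1014)*(-1/2649) = 4155/2548 - 1158*(-1/2649) = 4155/2548 + 386/883 = 4652393/2249884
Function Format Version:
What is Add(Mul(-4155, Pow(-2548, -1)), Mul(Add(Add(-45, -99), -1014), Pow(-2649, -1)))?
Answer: Rational(4652393, 2249884) ≈ 2.0678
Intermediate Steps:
Add(Mul(-4155, Pow(-2548, -1)), Mul(Add(Add(-45, -99), -1014), Pow(-2649, -1))) = Add(Mul(-4155, Rational(-1, 2548)), Mul(Add(-144, -1014), Rational(-1, 2649))) = Add(Rational(4155, 2548), Mul(-1158, Rational(-1, 2649))) = Add(Rational(4155, 2548), Rational(386, 883)) = Rational(4652393, 2249884)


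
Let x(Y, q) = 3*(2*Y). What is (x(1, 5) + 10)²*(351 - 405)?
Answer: -13824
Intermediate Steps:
x(Y, q) = 6*Y
(x(1, 5) + 10)²*(351 - 405) = (6*1 + 10)²*(351 - 405) = (6 + 10)²*(-54) = 16²*(-54) = 256*(-54) = -13824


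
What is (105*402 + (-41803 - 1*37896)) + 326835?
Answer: 289346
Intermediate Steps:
(105*402 + (-41803 - 1*37896)) + 326835 = (42210 + (-41803 - 37896)) + 326835 = (42210 - 79699) + 326835 = -37489 + 326835 = 289346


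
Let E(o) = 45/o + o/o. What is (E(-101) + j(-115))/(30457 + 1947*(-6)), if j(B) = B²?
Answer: 1335781/1896275 ≈ 0.70442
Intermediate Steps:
E(o) = 1 + 45/o (E(o) = 45/o + 1 = 1 + 45/o)
(E(-101) + j(-115))/(30457 + 1947*(-6)) = ((45 - 101)/(-101) + (-115)²)/(30457 + 1947*(-6)) = (-1/101*(-56) + 13225)/(30457 - 11682) = (56/101 + 13225)/18775 = (1335781/101)*(1/18775) = 1335781/1896275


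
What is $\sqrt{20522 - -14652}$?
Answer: $\sqrt{35174} \approx 187.55$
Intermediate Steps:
$\sqrt{20522 - -14652} = \sqrt{20522 + 14652} = \sqrt{35174}$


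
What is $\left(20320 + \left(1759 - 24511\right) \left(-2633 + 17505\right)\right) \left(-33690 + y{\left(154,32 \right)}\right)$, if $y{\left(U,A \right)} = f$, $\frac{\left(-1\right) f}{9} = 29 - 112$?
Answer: $11146179188832$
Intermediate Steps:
$f = 747$ ($f = - 9 \left(29 - 112\right) = \left(-9\right) \left(-83\right) = 747$)
$y{\left(U,A \right)} = 747$
$\left(20320 + \left(1759 - 24511\right) \left(-2633 + 17505\right)\right) \left(-33690 + y{\left(154,32 \right)}\right) = \left(20320 + \left(1759 - 24511\right) \left(-2633 + 17505\right)\right) \left(-33690 + 747\right) = \left(20320 - 338367744\right) \left(-32943\right) = \left(-338347424\right) \left(-32943\right) = 11146179188832$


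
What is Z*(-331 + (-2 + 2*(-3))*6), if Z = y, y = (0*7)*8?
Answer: 0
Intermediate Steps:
y = 0 (y = 0*8 = 0)
Z = 0
Z*(-331 + (-2 + 2*(-3))*6) = 0*(-331 + (-2 + 2*(-3))*6) = 0*(-331 + (-2 - 6)*6) = 0*(-331 - 8*6) = 0*(-331 - 48) = 0*(-379) = 0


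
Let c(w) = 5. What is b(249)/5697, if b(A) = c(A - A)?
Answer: 5/5697 ≈ 0.00087766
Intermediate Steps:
b(A) = 5
b(249)/5697 = 5/5697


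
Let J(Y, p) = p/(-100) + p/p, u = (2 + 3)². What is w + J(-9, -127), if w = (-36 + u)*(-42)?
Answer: 46427/100 ≈ 464.27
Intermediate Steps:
u = 25 (u = 5² = 25)
J(Y, p) = 1 - p/100 (J(Y, p) = p*(-1/100) + 1 = -p/100 + 1 = 1 - p/100)
w = 462 (w = (-36 + 25)*(-42) = -11*(-42) = 462)
w + J(-9, -127) = 462 + (1 - 1/100*(-127)) = 462 + (1 + 127/100) = 462 + 227/100 = 46427/100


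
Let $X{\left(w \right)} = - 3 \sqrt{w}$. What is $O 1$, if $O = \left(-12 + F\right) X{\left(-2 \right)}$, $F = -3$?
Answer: $45 i \sqrt{2} \approx 63.64 i$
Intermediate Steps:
$O = 45 i \sqrt{2}$ ($O = \left(-12 - 3\right) \left(- 3 \sqrt{-2}\right) = - 15 \left(- 3 i \sqrt{2}\right) = 45 i \sqrt{2} \approx 63.64 i$)
$O 1 = 45 i \sqrt{2} \cdot 1 = 45 i \sqrt{2}$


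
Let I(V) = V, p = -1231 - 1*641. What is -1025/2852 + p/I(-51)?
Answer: 1762223/48484 ≈ 36.346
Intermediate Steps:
p = -1872 (p = -1231 - 641 = -1872)
-1025/2852 + p/I(-51) = -1025/2852 - 1872/(-51) = -1025*1/2852 - 1872*(-1/51) = -1025/2852 + 624/17 = 1762223/48484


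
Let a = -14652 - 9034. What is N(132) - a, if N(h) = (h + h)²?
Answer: 93382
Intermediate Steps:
N(h) = 4*h² (N(h) = (2*h)² = 4*h²)
a = -23686
N(132) - a = 4*132² - 1*(-23686) = 4*17424 + 23686 = 69696 + 23686 = 93382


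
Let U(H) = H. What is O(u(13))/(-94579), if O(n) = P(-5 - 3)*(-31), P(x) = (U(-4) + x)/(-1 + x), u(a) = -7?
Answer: 124/283737 ≈ 0.00043702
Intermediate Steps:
P(x) = (-4 + x)/(-1 + x)
O(n) = -124/3 (O(n) = ((-4 + (-5 - 3))/(-1 + (-5 - 3)))*(-31) = ((-4 - 8)/(-1 - 8))*(-31) = (-12/(-9))*(-31) = -⅑*(-12)*(-31) = (4/3)*(-31) = -124/3)
O(u(13))/(-94579) = -124/3/(-94579) = -124/3*(-1/94579) = 124/283737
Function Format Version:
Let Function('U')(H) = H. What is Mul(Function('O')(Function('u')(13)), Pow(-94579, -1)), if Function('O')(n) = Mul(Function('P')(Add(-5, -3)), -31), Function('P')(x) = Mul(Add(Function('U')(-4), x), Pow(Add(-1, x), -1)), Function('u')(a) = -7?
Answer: Rational(124, 283737) ≈ 0.00043702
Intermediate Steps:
Function('P')(x) = Mul(Pow(Add(-1, x), -1), Add(-4, x)) (Function('P')(x) = Mul(Add(-4, x), Pow(Add(-1, x), -1)) = Mul(Pow(Add(-1, x), -1), Add(-4, x)))
Function('O')(n) = Rational(-124, 3) (Function('O')(n) = Mul(Mul(Pow(Add(-1, Add(-5, -3)), -1), Add(-4, Add(-5, -3))), -31) = Mul(Mul(Pow(Add(-1, -8), -1), Add(-4, -8)), -31) = Mul(Mul(Pow(-9, -1), -12), -31) = Mul(Mul(Rational(-1, 9), -12), -31) = Mul(Rational(4, 3), -31) = Rational(-124, 3))
Mul(Function('O')(Function('u')(13)), Pow(-94579, -1)) = Mul(Rational(-124, 3), Pow(-94579, -1)) = Mul(Rational(-124, 3), Rational(-1, 94579)) = Rational(124, 283737)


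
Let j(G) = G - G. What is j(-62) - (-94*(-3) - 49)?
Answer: -233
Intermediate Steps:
j(G) = 0
j(-62) - (-94*(-3) - 49) = 0 - (-94*(-3) - 49) = 0 - (282 - 49) = 0 - 1*233 = 0 - 233 = -233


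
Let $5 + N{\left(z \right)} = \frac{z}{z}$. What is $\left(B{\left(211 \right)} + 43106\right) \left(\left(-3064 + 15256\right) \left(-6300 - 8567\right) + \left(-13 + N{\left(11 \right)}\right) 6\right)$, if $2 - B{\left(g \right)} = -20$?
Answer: $-7817319434448$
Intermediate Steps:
$B{\left(g \right)} = 22$ ($B{\left(g \right)} = 2 - -20 = 2 + 20 = 22$)
$N{\left(z \right)} = -4$ ($N{\left(z \right)} = -5 + \frac{z}{z} = -5 + 1 = -4$)
$\left(B{\left(211 \right)} + 43106\right) \left(\left(-3064 + 15256\right) \left(-6300 - 8567\right) + \left(-13 + N{\left(11 \right)}\right) 6\right) = \left(22 + 43106\right) \left(\left(-3064 + 15256\right) \left(-6300 - 8567\right) + \left(-13 - 4\right) 6\right) = 43128 \left(12192 \left(-14867\right) - 102\right) = 43128 \left(-181258464 - 102\right) = 43128 \left(-181258566\right) = -7817319434448$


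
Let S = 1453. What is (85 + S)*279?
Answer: 429102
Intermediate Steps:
(85 + S)*279 = (85 + 1453)*279 = 1538*279 = 429102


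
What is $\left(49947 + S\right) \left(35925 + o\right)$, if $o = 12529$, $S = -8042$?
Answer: $2030464870$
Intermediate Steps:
$\left(49947 + S\right) \left(35925 + o\right) = \left(49947 - 8042\right) \left(35925 + 12529\right) = 41905 \cdot 48454 = 2030464870$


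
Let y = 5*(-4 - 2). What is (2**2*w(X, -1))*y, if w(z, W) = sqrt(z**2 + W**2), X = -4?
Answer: -120*sqrt(17) ≈ -494.77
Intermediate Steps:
y = -30 (y = 5*(-6) = -30)
w(z, W) = sqrt(W**2 + z**2)
(2**2*w(X, -1))*y = (2**2*sqrt((-1)**2 + (-4)**2))*(-30) = (4*sqrt(1 + 16))*(-30) = (4*sqrt(17))*(-30) = -120*sqrt(17)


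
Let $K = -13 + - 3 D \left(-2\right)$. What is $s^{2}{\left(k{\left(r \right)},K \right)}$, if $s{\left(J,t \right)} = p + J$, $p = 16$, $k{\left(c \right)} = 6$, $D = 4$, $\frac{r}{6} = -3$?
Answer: $484$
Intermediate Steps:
$r = -18$ ($r = 6 \left(-3\right) = -18$)
$K = 11$ ($K = -13 + \left(-3\right) 4 \left(-2\right) = -13 - -24 = -13 + 24 = 11$)
$s{\left(J,t \right)} = 16 + J$
$s^{2}{\left(k{\left(r \right)},K \right)} = \left(16 + 6\right)^{2} = 22^{2} = 484$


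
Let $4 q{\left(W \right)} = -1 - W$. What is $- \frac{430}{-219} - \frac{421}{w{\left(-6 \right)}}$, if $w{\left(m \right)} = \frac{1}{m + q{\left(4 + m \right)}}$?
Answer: $\frac{2122297}{876} \approx 2422.7$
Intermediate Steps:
$q{\left(W \right)} = - \frac{1}{4} - \frac{W}{4}$ ($q{\left(W \right)} = \frac{-1 - W}{4} = - \frac{1}{4} - \frac{W}{4}$)
$w{\left(m \right)} = \frac{1}{- \frac{5}{4} + \frac{3 m}{4}}$ ($w{\left(m \right)} = \frac{1}{m - \left(\frac{1}{4} + \frac{4 + m}{4}\right)} = \frac{1}{m - \left(\frac{5}{4} + \frac{m}{4}\right)} = \frac{1}{- \frac{5}{4} + \frac{3 m}{4}}$)
$- \frac{430}{-219} - \frac{421}{w{\left(-6 \right)}} = - \frac{430}{-219} - \frac{421}{4 \frac{1}{-5 + 3 \left(-6\right)}} = \left(-430\right) \left(- \frac{1}{219}\right) - \frac{421}{4 \frac{1}{-5 - 18}} = \frac{430}{219} - \frac{421}{4 \frac{1}{-23}} = \frac{430}{219} - \frac{421}{4 \left(- \frac{1}{23}\right)} = \frac{430}{219} - \frac{421}{- \frac{4}{23}} = \frac{430}{219} - - \frac{9683}{4} = \frac{430}{219} + \frac{9683}{4} = \frac{2122297}{876}$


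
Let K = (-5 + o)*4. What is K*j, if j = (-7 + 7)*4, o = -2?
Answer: 0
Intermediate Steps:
j = 0 (j = 0*4 = 0)
K = -28 (K = (-5 - 2)*4 = -7*4 = -28)
K*j = -28*0 = 0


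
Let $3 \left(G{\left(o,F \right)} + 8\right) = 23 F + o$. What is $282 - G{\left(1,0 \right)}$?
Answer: $\frac{869}{3} \approx 289.67$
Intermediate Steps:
$G{\left(o,F \right)} = -8 + \frac{o}{3} + \frac{23 F}{3}$ ($G{\left(o,F \right)} = -8 + \frac{23 F + o}{3} = -8 + \frac{o + 23 F}{3} = -8 + \left(\frac{o}{3} + \frac{23 F}{3}\right) = -8 + \frac{o}{3} + \frac{23 F}{3}$)
$282 - G{\left(1,0 \right)} = 282 - \left(-8 + \frac{1}{3} \cdot 1 + \frac{23}{3} \cdot 0\right) = 282 - \left(-8 + \frac{1}{3} + 0\right) = 282 - - \frac{23}{3} = 282 + \frac{23}{3} = \frac{869}{3}$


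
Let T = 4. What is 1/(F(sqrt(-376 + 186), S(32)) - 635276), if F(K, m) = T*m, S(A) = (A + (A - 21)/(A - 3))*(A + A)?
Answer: -29/18182620 ≈ -1.5949e-6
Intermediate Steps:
S(A) = 2*A*(A + (-21 + A)/(-3 + A)) (S(A) = (A + (-21 + A)/(-3 + A))*(2*A) = 2*A*(A + (-21 + A)/(-3 + A)))
F(K, m) = 4*m
1/(F(sqrt(-376 + 186), S(32)) - 635276) = 1/(4*(2*32*(-21 + 32**2 - 2*32)/(-3 + 32)) - 635276) = 1/(4*(2*32*(-21 + 1024 - 64)/29) - 635276) = 1/(4*(2*32*(1/29)*939) - 635276) = 1/(4*(60096/29) - 635276) = 1/(240384/29 - 635276) = 1/(-18182620/29) = -29/18182620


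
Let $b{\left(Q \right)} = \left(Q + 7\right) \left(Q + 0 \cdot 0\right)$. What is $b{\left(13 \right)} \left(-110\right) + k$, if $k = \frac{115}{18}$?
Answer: $- \frac{514685}{18} \approx -28594.0$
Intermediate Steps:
$k = \frac{115}{18}$ ($k = 115 \cdot \frac{1}{18} = \frac{115}{18} \approx 6.3889$)
$b{\left(Q \right)} = Q \left(7 + Q\right)$ ($b{\left(Q \right)} = \left(7 + Q\right) \left(Q + 0\right) = \left(7 + Q\right) Q = Q \left(7 + Q\right)$)
$b{\left(13 \right)} \left(-110\right) + k = 13 \left(7 + 13\right) \left(-110\right) + \frac{115}{18} = 13 \cdot 20 \left(-110\right) + \frac{115}{18} = 260 \left(-110\right) + \frac{115}{18} = -28600 + \frac{115}{18} = - \frac{514685}{18}$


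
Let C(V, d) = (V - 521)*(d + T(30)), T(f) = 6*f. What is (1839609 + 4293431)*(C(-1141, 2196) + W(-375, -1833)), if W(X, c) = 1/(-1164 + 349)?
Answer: -3947670147380848/163 ≈ -2.4219e+13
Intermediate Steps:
W(X, c) = -1/815 (W(X, c) = 1/(-815) = -1/815)
C(V, d) = (-521 + V)*(180 + d) (C(V, d) = (V - 521)*(d + 6*30) = (-521 + V)*(d + 180) = (-521 + V)*(180 + d))
(1839609 + 4293431)*(C(-1141, 2196) + W(-375, -1833)) = (1839609 + 4293431)*((-93780 - 521*2196 + 180*(-1141) - 1141*2196) - 1/815) = 6133040*((-93780 - 1144116 - 205380 - 2505636) - 1/815) = 6133040*(-3948912 - 1/815) = 6133040*(-3218363281/815) = -3947670147380848/163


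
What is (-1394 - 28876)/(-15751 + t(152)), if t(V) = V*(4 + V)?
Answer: -30270/7961 ≈ -3.8023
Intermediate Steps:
(-1394 - 28876)/(-15751 + t(152)) = (-1394 - 28876)/(-15751 + 152*(4 + 152)) = -30270/(-15751 + 152*156) = -30270/(-15751 + 23712) = -30270/7961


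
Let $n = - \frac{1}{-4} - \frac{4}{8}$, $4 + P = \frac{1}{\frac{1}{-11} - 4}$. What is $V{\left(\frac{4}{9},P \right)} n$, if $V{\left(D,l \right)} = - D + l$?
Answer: $\frac{211}{180} \approx 1.1722$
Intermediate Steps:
$P = - \frac{191}{45}$ ($P = -4 + \frac{1}{\frac{1}{-11} - 4} = -4 + \frac{1}{- \frac{1}{11} - 4} = -4 + \frac{1}{- \frac{45}{11}} = -4 - \frac{11}{45} = - \frac{191}{45} \approx -4.2444$)
$V{\left(D,l \right)} = l - D$
$n = - \frac{1}{4}$ ($n = \left(-1\right) \left(- \frac{1}{4}\right) - \frac{1}{2} = \frac{1}{4} - \frac{1}{2} = - \frac{1}{4} \approx -0.25$)
$V{\left(\frac{4}{9},P \right)} n = \left(- \frac{191}{45} - \frac{4}{9}\right) \left(- \frac{1}{4}\right) = \left(- \frac{211}{45}\right) \left(- \frac{1}{4}\right) = \frac{211}{180}$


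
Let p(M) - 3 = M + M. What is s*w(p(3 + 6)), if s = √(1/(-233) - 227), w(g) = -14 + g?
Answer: 14*I*√3080959/233 ≈ 105.47*I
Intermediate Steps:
p(M) = 3 + 2*M (p(M) = 3 + (M + M) = 3 + 2*M)
s = 2*I*√3080959/233 (s = √(-1/233 - 227) = √(-52892/233) = 2*I*√3080959/233 ≈ 15.067*I)
s*w(p(3 + 6)) = (2*I*√3080959/233)*(-14 + (3 + 2*(3 + 6))) = (2*I*√3080959/233)*(-14 + (3 + 2*9)) = (2*I*√3080959/233)*(-14 + (3 + 18)) = (2*I*√3080959/233)*(-14 + 21) = (2*I*√3080959/233)*7 = 14*I*√3080959/233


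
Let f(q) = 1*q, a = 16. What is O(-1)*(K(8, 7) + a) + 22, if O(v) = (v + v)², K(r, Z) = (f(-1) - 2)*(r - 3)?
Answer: 26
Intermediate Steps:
f(q) = q
K(r, Z) = 9 - 3*r (K(r, Z) = (-1 - 2)*(r - 3) = -3*(-3 + r) = 9 - 3*r)
O(v) = 4*v² (O(v) = (2*v)² = 4*v²)
O(-1)*(K(8, 7) + a) + 22 = (4*(-1)²)*((9 - 3*8) + 16) + 22 = (4*1)*((9 - 24) + 16) + 22 = 4*(-15 + 16) + 22 = 4*1 + 22 = 4 + 22 = 26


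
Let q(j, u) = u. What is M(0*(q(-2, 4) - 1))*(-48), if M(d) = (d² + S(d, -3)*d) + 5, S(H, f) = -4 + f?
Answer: -240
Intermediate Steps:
M(d) = 5 + d² - 7*d (M(d) = (d² + (-4 - 3)*d) + 5 = (d² - 7*d) + 5 = 5 + d² - 7*d)
M(0*(q(-2, 4) - 1))*(-48) = (5 + (0*(4 - 1))² - 0*(4 - 1))*(-48) = (5 + (0*3)² - 0*3)*(-48) = (5 + 0² - 7*0)*(-48) = (5 + 0 + 0)*(-48) = 5*(-48) = -240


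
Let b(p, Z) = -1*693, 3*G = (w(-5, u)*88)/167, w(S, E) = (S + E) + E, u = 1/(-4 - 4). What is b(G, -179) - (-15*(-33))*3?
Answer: -2178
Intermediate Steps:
u = -⅛ (u = 1/(-8) = -⅛ ≈ -0.12500)
w(S, E) = S + 2*E (w(S, E) = (E + S) + E = S + 2*E)
G = -154/167 (G = (((-5 + 2*(-⅛))*88)/167)/3 = (((-5 - ¼)*88)*(1/167))/3 = (-21/4*88*(1/167))/3 = (-462*1/167)/3 = (⅓)*(-462/167) = -154/167 ≈ -0.92216)
b(p, Z) = -693
b(G, -179) - (-15*(-33))*3 = -693 - (-15*(-33))*3 = -693 - 495*3 = -693 - 1*1485 = -693 - 1485 = -2178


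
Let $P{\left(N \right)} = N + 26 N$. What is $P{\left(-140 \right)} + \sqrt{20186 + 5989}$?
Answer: $-3780 + 5 \sqrt{1047} \approx -3618.2$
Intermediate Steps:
$P{\left(N \right)} = 27 N$
$P{\left(-140 \right)} + \sqrt{20186 + 5989} = 27 \left(-140\right) + \sqrt{20186 + 5989} = -3780 + \sqrt{26175} = -3780 + 5 \sqrt{1047}$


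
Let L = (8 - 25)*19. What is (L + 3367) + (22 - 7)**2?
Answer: 3269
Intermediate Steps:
L = -323 (L = -17*19 = -323)
(L + 3367) + (22 - 7)**2 = (-323 + 3367) + (22 - 7)**2 = 3044 + 15**2 = 3044 + 225 = 3269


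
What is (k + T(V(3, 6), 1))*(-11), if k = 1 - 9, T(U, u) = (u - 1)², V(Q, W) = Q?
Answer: 88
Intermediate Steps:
T(U, u) = (-1 + u)²
k = -8
(k + T(V(3, 6), 1))*(-11) = (-8 + (-1 + 1)²)*(-11) = (-8 + 0²)*(-11) = (-8 + 0)*(-11) = -8*(-11) = 88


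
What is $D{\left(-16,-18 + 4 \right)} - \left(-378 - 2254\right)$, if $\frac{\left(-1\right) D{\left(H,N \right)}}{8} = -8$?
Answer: $2696$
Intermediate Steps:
$D{\left(H,N \right)} = 64$ ($D{\left(H,N \right)} = \left(-8\right) \left(-8\right) = 64$)
$D{\left(-16,-18 + 4 \right)} - \left(-378 - 2254\right) = 64 - \left(-378 - 2254\right) = 64 - -2632 = 64 + 2632 = 2696$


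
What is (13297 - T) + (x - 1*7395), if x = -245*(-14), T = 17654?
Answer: -8322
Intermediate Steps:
x = 3430
(13297 - T) + (x - 1*7395) = (13297 - 1*17654) + (3430 - 1*7395) = (13297 - 17654) + (3430 - 7395) = -4357 - 3965 = -8322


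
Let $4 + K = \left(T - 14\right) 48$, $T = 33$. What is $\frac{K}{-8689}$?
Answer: $- \frac{908}{8689} \approx -0.1045$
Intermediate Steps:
$K = 908$ ($K = -4 + \left(33 - 14\right) 48 = -4 + 19 \cdot 48 = -4 + 912 = 908$)
$\frac{K}{-8689} = \frac{908}{-8689} = 908 \left(- \frac{1}{8689}\right) = - \frac{908}{8689}$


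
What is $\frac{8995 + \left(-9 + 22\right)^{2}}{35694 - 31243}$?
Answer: $\frac{9164}{4451} \approx 2.0589$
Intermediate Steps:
$\frac{8995 + \left(-9 + 22\right)^{2}}{35694 - 31243} = \frac{8995 + 13^{2}}{4451} = \left(8995 + 169\right) \frac{1}{4451} = 9164 \cdot \frac{1}{4451} = \frac{9164}{4451}$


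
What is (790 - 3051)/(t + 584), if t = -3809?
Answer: 2261/3225 ≈ 0.70109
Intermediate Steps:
(790 - 3051)/(t + 584) = (790 - 3051)/(-3809 + 584) = -2261/(-3225) = -2261*(-1/3225) = 2261/3225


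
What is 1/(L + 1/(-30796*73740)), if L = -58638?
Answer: -2270897040/133160860631521 ≈ -1.7054e-5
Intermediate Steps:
1/(L + 1/(-30796*73740)) = 1/(-58638 + 1/(-30796*73740)) = 1/(-58638 - 1/30796*1/73740) = 1/(-58638 - 1/2270897040) = 1/(-133160860631521/2270897040) = -2270897040/133160860631521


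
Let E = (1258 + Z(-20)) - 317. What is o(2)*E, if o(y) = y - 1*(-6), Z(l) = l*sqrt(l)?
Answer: 7528 - 320*I*sqrt(5) ≈ 7528.0 - 715.54*I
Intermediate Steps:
Z(l) = l**(3/2)
o(y) = 6 + y (o(y) = y + 6 = 6 + y)
E = 941 - 40*I*sqrt(5) (E = (1258 + (-20)**(3/2)) - 317 = (1258 - 40*I*sqrt(5)) - 317 = 941 - 40*I*sqrt(5) ≈ 941.0 - 89.443*I)
o(2)*E = (6 + 2)*(941 - 40*I*sqrt(5)) = 8*(941 - 40*I*sqrt(5)) = 7528 - 320*I*sqrt(5)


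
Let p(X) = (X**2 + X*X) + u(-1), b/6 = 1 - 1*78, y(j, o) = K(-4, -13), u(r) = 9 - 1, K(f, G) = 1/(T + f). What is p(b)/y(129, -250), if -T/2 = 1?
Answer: -2561376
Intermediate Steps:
T = -2 (T = -2*1 = -2)
K(f, G) = 1/(-2 + f)
u(r) = 8
y(j, o) = -1/6 (y(j, o) = 1/(-2 - 4) = 1/(-6) = -1/6)
b = -462 (b = 6*(1 - 1*78) = 6*(1 - 78) = 6*(-77) = -462)
p(X) = 8 + 2*X**2 (p(X) = (X**2 + X*X) + 8 = (X**2 + X**2) + 8 = 2*X**2 + 8 = 8 + 2*X**2)
p(b)/y(129, -250) = (8 + 2*(-462)**2)/(-1/6) = (8 + 2*213444)*(-6) = (8 + 426888)*(-6) = 426896*(-6) = -2561376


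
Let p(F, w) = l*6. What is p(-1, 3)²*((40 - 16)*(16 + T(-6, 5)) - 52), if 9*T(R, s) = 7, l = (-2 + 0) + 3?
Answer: 12624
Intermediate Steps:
l = 1 (l = -2 + 3 = 1)
T(R, s) = 7/9 (T(R, s) = (⅑)*7 = 7/9)
p(F, w) = 6 (p(F, w) = 1*6 = 6)
p(-1, 3)²*((40 - 16)*(16 + T(-6, 5)) - 52) = 6²*((40 - 16)*(16 + 7/9) - 52) = 36*(24*(151/9) - 52) = 36*(1208/3 - 52) = 36*(1052/3) = 12624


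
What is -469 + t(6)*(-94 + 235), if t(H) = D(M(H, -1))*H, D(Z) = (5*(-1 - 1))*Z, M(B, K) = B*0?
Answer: -469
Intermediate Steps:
M(B, K) = 0
D(Z) = -10*Z (D(Z) = (5*(-2))*Z = -10*Z)
t(H) = 0 (t(H) = (-10*0)*H = 0*H = 0)
-469 + t(6)*(-94 + 235) = -469 + 0*(-94 + 235) = -469 + 0*141 = -469 + 0 = -469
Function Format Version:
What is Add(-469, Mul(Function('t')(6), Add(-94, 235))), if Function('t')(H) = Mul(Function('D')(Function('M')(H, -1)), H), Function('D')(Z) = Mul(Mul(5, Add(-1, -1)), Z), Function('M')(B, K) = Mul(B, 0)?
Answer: -469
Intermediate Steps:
Function('M')(B, K) = 0
Function('D')(Z) = Mul(-10, Z) (Function('D')(Z) = Mul(Mul(5, -2), Z) = Mul(-10, Z))
Function('t')(H) = 0 (Function('t')(H) = Mul(Mul(-10, 0), H) = Mul(0, H) = 0)
Add(-469, Mul(Function('t')(6), Add(-94, 235))) = Add(-469, Mul(0, Add(-94, 235))) = Add(-469, Mul(0, 141)) = Add(-469, 0) = -469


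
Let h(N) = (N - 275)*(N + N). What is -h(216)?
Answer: 25488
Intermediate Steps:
h(N) = 2*N*(-275 + N) (h(N) = (-275 + N)*(2*N) = 2*N*(-275 + N))
-h(216) = -2*216*(-275 + 216) = -2*216*(-59) = -1*(-25488) = 25488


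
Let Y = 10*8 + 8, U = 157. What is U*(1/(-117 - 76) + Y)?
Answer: 2666331/193 ≈ 13815.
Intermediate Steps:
Y = 88 (Y = 80 + 8 = 88)
U*(1/(-117 - 76) + Y) = 157*(1/(-117 - 76) + 88) = 157*(1/(-193) + 88) = 157*(-1/193 + 88) = 157*(16983/193) = 2666331/193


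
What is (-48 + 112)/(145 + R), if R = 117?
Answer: 32/131 ≈ 0.24427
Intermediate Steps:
(-48 + 112)/(145 + R) = (-48 + 112)/(145 + 117) = 64/262 = 64*(1/262) = 32/131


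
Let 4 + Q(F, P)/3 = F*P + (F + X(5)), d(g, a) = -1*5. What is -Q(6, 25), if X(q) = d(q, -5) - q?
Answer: -426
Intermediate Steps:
d(g, a) = -5
X(q) = -5 - q
Q(F, P) = -42 + 3*F + 3*F*P (Q(F, P) = -12 + 3*(F*P + (F + (-5 - 1*5))) = -12 + 3*(F*P + (F + (-5 - 5))) = -12 + 3*(F*P + (F - 10)) = -12 + 3*(F*P + (-10 + F)) = -12 + 3*(-10 + F + F*P) = -12 + (-30 + 3*F + 3*F*P) = -42 + 3*F + 3*F*P)
-Q(6, 25) = -(-42 + 3*6 + 3*6*25) = -(-42 + 18 + 450) = -1*426 = -426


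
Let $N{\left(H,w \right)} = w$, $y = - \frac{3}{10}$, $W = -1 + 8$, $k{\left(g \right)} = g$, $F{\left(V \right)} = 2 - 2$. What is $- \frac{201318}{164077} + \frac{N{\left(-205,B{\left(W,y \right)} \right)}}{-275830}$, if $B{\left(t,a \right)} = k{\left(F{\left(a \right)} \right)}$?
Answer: $- \frac{201318}{164077} \approx -1.227$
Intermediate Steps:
$F{\left(V \right)} = 0$
$W = 7$
$y = - \frac{3}{10}$ ($y = \left(-3\right) \frac{1}{10} = - \frac{3}{10} \approx -0.3$)
$B{\left(t,a \right)} = 0$
$- \frac{201318}{164077} + \frac{N{\left(-205,B{\left(W,y \right)} \right)}}{-275830} = - \frac{201318}{164077} + \frac{0}{-275830} = \left(-201318\right) \frac{1}{164077} + 0 \left(- \frac{1}{275830}\right) = - \frac{201318}{164077} + 0 = - \frac{201318}{164077}$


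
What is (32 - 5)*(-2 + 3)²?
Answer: 27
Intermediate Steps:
(32 - 5)*(-2 + 3)² = 27*1² = 27*1 = 27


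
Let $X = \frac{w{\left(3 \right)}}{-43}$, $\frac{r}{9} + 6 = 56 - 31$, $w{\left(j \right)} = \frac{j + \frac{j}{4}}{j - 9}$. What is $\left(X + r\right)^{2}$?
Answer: $\frac{3460851241}{118336} \approx 29246.0$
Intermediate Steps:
$w{\left(j \right)} = \frac{5 j}{4 \left(-9 + j\right)}$ ($w{\left(j \right)} = \frac{j + j \frac{1}{4}}{-9 + j} = \frac{j + \frac{j}{4}}{-9 + j} = \frac{\frac{5}{4} j}{-9 + j} = \frac{5 j}{4 \left(-9 + j\right)}$)
$r = 171$ ($r = -54 + 9 \left(56 - 31\right) = -54 + 9 \cdot 25 = -54 + 225 = 171$)
$X = \frac{5}{344}$ ($X = \frac{\frac{5}{4} \cdot 3 \frac{1}{-9 + 3}}{-43} = \frac{5}{4} \cdot 3 \frac{1}{-6} \left(- \frac{1}{43}\right) = \frac{5}{4} \cdot 3 \left(- \frac{1}{6}\right) \left(- \frac{1}{43}\right) = \left(- \frac{5}{8}\right) \left(- \frac{1}{43}\right) = \frac{5}{344} \approx 0.014535$)
$\left(X + r\right)^{2} = \left(\frac{5}{344} + 171\right)^{2} = \left(\frac{58829}{344}\right)^{2} = \frac{3460851241}{118336}$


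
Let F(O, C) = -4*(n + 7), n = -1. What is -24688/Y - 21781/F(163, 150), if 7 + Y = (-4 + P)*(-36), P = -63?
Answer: 51790793/57720 ≈ 897.28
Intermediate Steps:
F(O, C) = -24 (F(O, C) = -4*(-1 + 7) = -4*6 = -24)
Y = 2405 (Y = -7 + (-4 - 63)*(-36) = -7 - 67*(-36) = -7 + 2412 = 2405)
-24688/Y - 21781/F(163, 150) = -24688/2405 - 21781/(-24) = -24688*1/2405 - 21781*(-1/24) = -24688/2405 + 21781/24 = 51790793/57720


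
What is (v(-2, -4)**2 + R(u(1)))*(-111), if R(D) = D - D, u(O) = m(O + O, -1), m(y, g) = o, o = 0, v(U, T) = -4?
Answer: -1776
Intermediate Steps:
m(y, g) = 0
u(O) = 0
R(D) = 0
(v(-2, -4)**2 + R(u(1)))*(-111) = ((-4)**2 + 0)*(-111) = (16 + 0)*(-111) = 16*(-111) = -1776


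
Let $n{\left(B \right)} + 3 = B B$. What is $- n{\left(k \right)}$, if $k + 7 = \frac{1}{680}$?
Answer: $- \frac{21260881}{462400} \approx -45.979$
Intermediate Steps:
$k = - \frac{4759}{680}$ ($k = -7 + \frac{1}{680} = - \frac{4759}{680} \approx -6.9985$)
$n{\left(B \right)} = -3 + B^{2}$ ($n{\left(B \right)} = -3 + B B = -3 + B^{2}$)
$- n{\left(k \right)} = - (-3 + \left(- \frac{4759}{680}\right)^{2}) = - (-3 + \frac{22648081}{462400}) = \left(-1\right) \frac{21260881}{462400} = - \frac{21260881}{462400}$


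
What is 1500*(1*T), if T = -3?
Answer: -4500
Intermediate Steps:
1500*(1*T) = 1500*(1*(-3)) = 1500*(-3) = -4500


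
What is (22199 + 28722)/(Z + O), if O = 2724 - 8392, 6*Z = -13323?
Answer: -101842/15777 ≈ -6.4551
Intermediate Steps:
Z = -4441/2 (Z = (1/6)*(-13323) = -4441/2 ≈ -2220.5)
O = -5668
(22199 + 28722)/(Z + O) = (22199 + 28722)/(-4441/2 - 5668) = 50921/(-15777/2) = 50921*(-2/15777) = -101842/15777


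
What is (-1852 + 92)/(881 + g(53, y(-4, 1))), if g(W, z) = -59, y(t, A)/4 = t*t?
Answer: -880/411 ≈ -2.1411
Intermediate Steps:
y(t, A) = 4*t² (y(t, A) = 4*(t*t) = 4*t²)
(-1852 + 92)/(881 + g(53, y(-4, 1))) = (-1852 + 92)/(881 - 59) = -1760/822 = -1760*1/822 = -880/411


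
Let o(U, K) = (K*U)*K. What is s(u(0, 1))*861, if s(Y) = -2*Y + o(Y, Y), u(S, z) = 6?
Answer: 175644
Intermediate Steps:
o(U, K) = U*K²
s(Y) = Y³ - 2*Y (s(Y) = -2*Y + Y*Y² = -2*Y + Y³ = Y³ - 2*Y)
s(u(0, 1))*861 = (6*(-2 + 6²))*861 = (6*(-2 + 36))*861 = (6*34)*861 = 204*861 = 175644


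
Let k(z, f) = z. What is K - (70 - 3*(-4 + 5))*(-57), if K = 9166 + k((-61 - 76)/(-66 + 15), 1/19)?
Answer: 662372/51 ≈ 12988.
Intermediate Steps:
K = 467603/51 (K = 9166 + (-61 - 76)/(-66 + 15) = 9166 - 137/(-51) = 9166 - 137*(-1/51) = 9166 + 137/51 = 467603/51 ≈ 9168.7)
K - (70 - 3*(-4 + 5))*(-57) = 467603/51 - (70 - 3*(-4 + 5))*(-57) = 467603/51 - (70 - 3*1)*(-57) = 467603/51 - (70 - 3)*(-57) = 467603/51 - 67*(-57) = 467603/51 - 1*(-3819) = 467603/51 + 3819 = 662372/51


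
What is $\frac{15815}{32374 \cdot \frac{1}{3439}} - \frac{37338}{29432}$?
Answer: $\frac{399883126927}{238207892} \approx 1678.7$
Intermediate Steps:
$\frac{15815}{32374 \cdot \frac{1}{3439}} - \frac{37338}{29432} = \frac{15815}{32374 \cdot \frac{1}{3439}} - \frac{18669}{14716} = \frac{15815}{\frac{32374}{3439}} - \frac{18669}{14716} = 15815 \cdot \frac{3439}{32374} - \frac{18669}{14716} = \frac{54387785}{32374} - \frac{18669}{14716} = \frac{399883126927}{238207892}$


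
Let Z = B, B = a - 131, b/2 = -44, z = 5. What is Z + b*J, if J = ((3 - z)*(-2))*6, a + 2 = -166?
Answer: -2411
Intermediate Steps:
a = -168 (a = -2 - 166 = -168)
b = -88 (b = 2*(-44) = -88)
B = -299 (B = -168 - 131 = -299)
Z = -299
J = 24 (J = ((3 - 1*5)*(-2))*6 = ((3 - 5)*(-2))*6 = -2*(-2)*6 = 4*6 = 24)
Z + b*J = -299 - 88*24 = -299 - 2112 = -2411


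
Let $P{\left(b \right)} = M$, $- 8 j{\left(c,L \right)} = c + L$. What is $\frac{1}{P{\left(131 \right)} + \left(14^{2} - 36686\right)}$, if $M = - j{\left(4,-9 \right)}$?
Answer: $- \frac{8}{291925} \approx -2.7404 \cdot 10^{-5}$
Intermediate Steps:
$j{\left(c,L \right)} = - \frac{L}{8} - \frac{c}{8}$ ($j{\left(c,L \right)} = - \frac{c + L}{8} = - \frac{L + c}{8} = - \frac{L}{8} - \frac{c}{8}$)
$M = - \frac{5}{8}$ ($M = - (\left(- \frac{1}{8}\right) \left(-9\right) - \frac{1}{2}) = - (\frac{9}{8} - \frac{1}{2}) = \left(-1\right) \frac{5}{8} = - \frac{5}{8} \approx -0.625$)
$P{\left(b \right)} = - \frac{5}{8}$
$\frac{1}{P{\left(131 \right)} + \left(14^{2} - 36686\right)} = \frac{1}{- \frac{5}{8} + \left(14^{2} - 36686\right)} = \frac{1}{- \frac{5}{8} + \left(196 - 36686\right)} = \frac{1}{- \frac{5}{8} - 36490} = \frac{1}{- \frac{291925}{8}} = - \frac{8}{291925}$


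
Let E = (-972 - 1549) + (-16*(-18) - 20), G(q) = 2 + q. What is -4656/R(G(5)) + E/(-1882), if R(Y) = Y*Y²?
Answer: -7989813/645526 ≈ -12.377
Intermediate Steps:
E = -2253 (E = -2521 + (288 - 20) = -2521 + 268 = -2253)
R(Y) = Y³
-4656/R(G(5)) + E/(-1882) = -4656/(2 + 5)³ - 2253/(-1882) = -4656/(7³) - 2253*(-1/1882) = -4656/343 + 2253/1882 = -7989813/645526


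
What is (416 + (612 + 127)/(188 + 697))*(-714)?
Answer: -87797962/295 ≈ -2.9762e+5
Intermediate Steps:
(416 + (612 + 127)/(188 + 697))*(-714) = (416 + 739/885)*(-714) = (368899/885)*(-714) = -87797962/295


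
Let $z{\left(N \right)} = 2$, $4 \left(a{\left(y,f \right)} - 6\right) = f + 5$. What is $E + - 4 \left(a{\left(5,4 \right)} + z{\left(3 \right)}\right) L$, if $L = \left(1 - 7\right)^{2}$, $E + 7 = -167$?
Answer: $-1650$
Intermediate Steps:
$E = -174$ ($E = -7 - 167 = -174$)
$a{\left(y,f \right)} = \frac{29}{4} + \frac{f}{4}$ ($a{\left(y,f \right)} = 6 + \frac{f + 5}{4} = 6 + \frac{5 + f}{4} = 6 + \left(\frac{5}{4} + \frac{f}{4}\right) = \frac{29}{4} + \frac{f}{4}$)
$L = 36$ ($L = \left(-6\right)^{2} = 36$)
$E + - 4 \left(a{\left(5,4 \right)} + z{\left(3 \right)}\right) L = -174 + - 4 \left(\left(\frac{29}{4} + \frac{1}{4} \cdot 4\right) + 2\right) 36 = -174 + - 4 \left(\left(\frac{29}{4} + 1\right) + 2\right) 36 = -174 + - 4 \left(\frac{33}{4} + 2\right) 36 = -174 + \left(-4\right) \frac{41}{4} \cdot 36 = -174 - 1476 = -1650$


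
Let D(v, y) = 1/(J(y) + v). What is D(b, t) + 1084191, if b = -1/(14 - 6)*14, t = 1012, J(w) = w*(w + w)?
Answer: 8882934070699/8193145 ≈ 1.0842e+6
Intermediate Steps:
J(w) = 2*w**2 (J(w) = w*(2*w) = 2*w**2)
b = -7/4 (b = -1/8*14 = -7/4 ≈ -1.7500)
D(v, y) = 1/(v + 2*y**2) (D(v, y) = 1/(2*y**2 + v) = 1/(v + 2*y**2))
D(b, t) + 1084191 = 1/(-7/4 + 2*1012**2) + 1084191 = 1/(-7/4 + 2*1024144) + 1084191 = 1/(-7/4 + 2048288) + 1084191 = 1/(8193145/4) + 1084191 = 4/8193145 + 1084191 = 8882934070699/8193145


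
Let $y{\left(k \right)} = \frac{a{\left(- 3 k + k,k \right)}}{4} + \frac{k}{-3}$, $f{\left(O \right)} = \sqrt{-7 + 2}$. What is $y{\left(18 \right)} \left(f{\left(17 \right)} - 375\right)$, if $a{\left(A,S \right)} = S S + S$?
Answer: $- \frac{59625}{2} + \frac{159 i \sqrt{5}}{2} \approx -29813.0 + 177.77 i$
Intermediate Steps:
$a{\left(A,S \right)} = S + S^{2}$ ($a{\left(A,S \right)} = S^{2} + S = S + S^{2}$)
$f{\left(O \right)} = i \sqrt{5}$ ($f{\left(O \right)} = \sqrt{-5} = i \sqrt{5}$)
$y{\left(k \right)} = - \frac{k}{3} + \frac{k \left(1 + k\right)}{4}$ ($y{\left(k \right)} = \frac{k \left(1 + k\right)}{4} + \frac{k}{-3} = k \left(1 + k\right) \frac{1}{4} + k \left(- \frac{1}{3}\right) = \frac{k \left(1 + k\right)}{4} - \frac{k}{3} = - \frac{k}{3} + \frac{k \left(1 + k\right)}{4}$)
$y{\left(18 \right)} \left(f{\left(17 \right)} - 375\right) = \frac{1}{12} \cdot 18 \left(-1 + 3 \cdot 18\right) \left(i \sqrt{5} - 375\right) = \frac{1}{12} \cdot 18 \left(-1 + 54\right) \left(-375 + i \sqrt{5}\right) = \frac{1}{12} \cdot 18 \cdot 53 \left(-375 + i \sqrt{5}\right) = \frac{159 \left(-375 + i \sqrt{5}\right)}{2} = - \frac{59625}{2} + \frac{159 i \sqrt{5}}{2}$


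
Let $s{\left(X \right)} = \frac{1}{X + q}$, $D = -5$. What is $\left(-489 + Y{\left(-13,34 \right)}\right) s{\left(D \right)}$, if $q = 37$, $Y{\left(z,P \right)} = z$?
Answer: $- \frac{251}{16} \approx -15.688$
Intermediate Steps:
$s{\left(X \right)} = \frac{1}{37 + X}$ ($s{\left(X \right)} = \frac{1}{X + 37} = \frac{1}{37 + X}$)
$\left(-489 + Y{\left(-13,34 \right)}\right) s{\left(D \right)} = \frac{-489 - 13}{37 - 5} = - \frac{502}{32} = \left(-502\right) \frac{1}{32} = - \frac{251}{16}$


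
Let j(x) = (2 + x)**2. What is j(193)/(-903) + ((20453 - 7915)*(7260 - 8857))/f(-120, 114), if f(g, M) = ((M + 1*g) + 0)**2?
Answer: -3013717643/5418 ≈ -5.5624e+5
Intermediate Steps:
f(g, M) = (M + g)**2 (f(g, M) = ((M + g) + 0)**2 = (M + g)**2)
j(193)/(-903) + ((20453 - 7915)*(7260 - 8857))/f(-120, 114) = (2 + 193)**2/(-903) + ((20453 - 7915)*(7260 - 8857))/((114 - 120)**2) = 195**2*(-1/903) + (12538*(-1597))/((-6)**2) = 38025*(-1/903) - 20023186/36 = -12675/301 - 20023186*1/36 = -12675/301 - 10011593/18 = -3013717643/5418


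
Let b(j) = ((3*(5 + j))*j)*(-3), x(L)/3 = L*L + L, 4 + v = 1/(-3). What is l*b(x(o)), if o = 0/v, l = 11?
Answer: 0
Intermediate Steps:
v = -13/3 (v = -4 + 1/(-3) = -4 - ⅓ = -13/3 ≈ -4.3333)
o = 0 (o = 0/(-13/3) = 0*(-3/13) = 0)
x(L) = 3*L + 3*L² (x(L) = 3*(L*L + L) = 3*(L² + L) = 3*(L + L²) = 3*L + 3*L²)
b(j) = -3*j*(15 + 3*j) (b(j) = ((15 + 3*j)*j)*(-3) = (j*(15 + 3*j))*(-3) = -3*j*(15 + 3*j))
l*b(x(o)) = 11*(-9*3*0*(1 + 0)*(5 + 3*0*(1 + 0))) = 11*(-9*3*0*1*(5 + 3*0*1)) = 11*(-9*0*(5 + 0)) = 11*(-9*0*5) = 11*0 = 0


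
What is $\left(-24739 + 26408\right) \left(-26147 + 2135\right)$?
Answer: $-40076028$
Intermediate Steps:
$\left(-24739 + 26408\right) \left(-26147 + 2135\right) = 1669 \left(-24012\right) = -40076028$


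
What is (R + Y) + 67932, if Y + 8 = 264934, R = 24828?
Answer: 357686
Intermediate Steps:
Y = 264926 (Y = -8 + 264934 = 264926)
(R + Y) + 67932 = (24828 + 264926) + 67932 = 289754 + 67932 = 357686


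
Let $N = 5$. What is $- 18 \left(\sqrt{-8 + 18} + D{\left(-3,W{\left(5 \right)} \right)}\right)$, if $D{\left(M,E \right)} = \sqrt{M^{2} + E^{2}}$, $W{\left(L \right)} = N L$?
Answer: $- 18 \sqrt{10} - 18 \sqrt{634} \approx -510.15$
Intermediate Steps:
$W{\left(L \right)} = 5 L$
$D{\left(M,E \right)} = \sqrt{E^{2} + M^{2}}$
$- 18 \left(\sqrt{-8 + 18} + D{\left(-3,W{\left(5 \right)} \right)}\right) = - 18 \left(\sqrt{-8 + 18} + \sqrt{\left(5 \cdot 5\right)^{2} + \left(-3\right)^{2}}\right) = - 18 \left(\sqrt{10} + \sqrt{25^{2} + 9}\right) = - 18 \left(\sqrt{10} + \sqrt{625 + 9}\right) = - 18 \left(\sqrt{10} + \sqrt{634}\right) = - 18 \sqrt{10} - 18 \sqrt{634}$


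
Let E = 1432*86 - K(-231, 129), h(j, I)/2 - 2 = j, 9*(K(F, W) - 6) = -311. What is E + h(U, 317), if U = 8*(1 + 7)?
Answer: 1109813/9 ≈ 1.2331e+5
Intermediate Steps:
K(F, W) = -257/9 (K(F, W) = 6 + (⅑)*(-311) = 6 - 311/9 = -257/9)
U = 64 (U = 8*8 = 64)
h(j, I) = 4 + 2*j
E = 1108625/9 (E = 1432*86 - 1*(-257/9) = 123152 + 257/9 = 1108625/9 ≈ 1.2318e+5)
E + h(U, 317) = 1108625/9 + (4 + 2*64) = 1108625/9 + (4 + 128) = 1108625/9 + 132 = 1109813/9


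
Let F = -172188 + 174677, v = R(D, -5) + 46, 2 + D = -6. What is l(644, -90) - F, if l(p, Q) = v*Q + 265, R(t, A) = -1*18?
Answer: -4744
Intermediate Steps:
D = -8 (D = -2 - 6 = -8)
R(t, A) = -18
v = 28 (v = -18 + 46 = 28)
l(p, Q) = 265 + 28*Q (l(p, Q) = 28*Q + 265 = 265 + 28*Q)
F = 2489
l(644, -90) - F = (265 + 28*(-90)) - 1*2489 = (265 - 2520) - 2489 = -2255 - 2489 = -4744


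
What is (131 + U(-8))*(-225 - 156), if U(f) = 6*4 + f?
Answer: -56007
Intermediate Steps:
U(f) = 24 + f
(131 + U(-8))*(-225 - 156) = (131 + (24 - 8))*(-225 - 156) = (131 + 16)*(-381) = 147*(-381) = -56007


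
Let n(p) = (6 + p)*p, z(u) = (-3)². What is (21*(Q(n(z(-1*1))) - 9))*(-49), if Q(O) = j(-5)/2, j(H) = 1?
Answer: 17493/2 ≈ 8746.5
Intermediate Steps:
z(u) = 9
n(p) = p*(6 + p)
Q(O) = ½ (Q(O) = 1/2 = 1*(½) = ½)
(21*(Q(n(z(-1*1))) - 9))*(-49) = (21*(½ - 9))*(-49) = (21*(-17/2))*(-49) = -357/2*(-49) = 17493/2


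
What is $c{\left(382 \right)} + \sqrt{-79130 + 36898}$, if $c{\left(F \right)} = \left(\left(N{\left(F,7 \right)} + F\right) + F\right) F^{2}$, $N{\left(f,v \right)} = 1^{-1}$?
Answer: $111631860 + 2 i \sqrt{10558} \approx 1.1163 \cdot 10^{8} + 205.5 i$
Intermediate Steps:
$N{\left(f,v \right)} = 1$
$c{\left(F \right)} = F^{2} \left(1 + 2 F\right)$ ($c{\left(F \right)} = \left(\left(1 + F\right) + F\right) F^{2} = \left(1 + 2 F\right) F^{2} = F^{2} \left(1 + 2 F\right)$)
$c{\left(382 \right)} + \sqrt{-79130 + 36898} = 382^{2} \left(1 + 2 \cdot 382\right) + \sqrt{-79130 + 36898} = 145924 \left(1 + 764\right) + \sqrt{-42232} = 145924 \cdot 765 + 2 i \sqrt{10558} = 111631860 + 2 i \sqrt{10558}$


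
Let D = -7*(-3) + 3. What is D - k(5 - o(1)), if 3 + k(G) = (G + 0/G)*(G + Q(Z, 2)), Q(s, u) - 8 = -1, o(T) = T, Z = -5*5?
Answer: -17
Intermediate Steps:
Z = -25
Q(s, u) = 7 (Q(s, u) = 8 - 1 = 7)
k(G) = -3 + G*(7 + G) (k(G) = -3 + (G + 0/G)*(G + 7) = -3 + (G + 0)*(7 + G) = -3 + G*(7 + G))
D = 24 (D = 21 + 3 = 24)
D - k(5 - o(1)) = 24 - (-3 + (5 - 1*1)² + 7*(5 - 1*1)) = 24 - (-3 + (5 - 1)² + 7*(5 - 1)) = 24 - (-3 + 4² + 7*4) = 24 - (-3 + 16 + 28) = 24 - 1*41 = 24 - 41 = -17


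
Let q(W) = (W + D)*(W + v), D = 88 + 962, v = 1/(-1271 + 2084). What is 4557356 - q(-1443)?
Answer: 1081359778/271 ≈ 3.9903e+6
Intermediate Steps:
v = 1/813 ≈ 0.0012300
D = 1050
q(W) = (1050 + W)*(1/813 + W) (q(W) = (W + 1050)*(W + 1/813) = (1050 + W)*(1/813 + W))
4557356 - q(-1443) = 4557356 - (350/271 + (-1443)² + (853651/813)*(-1443)) = 4557356 - (350/271 + 2082249 - 410606131/271) = 4557356 - 1*153683698/271 = 4557356 - 153683698/271 = 1081359778/271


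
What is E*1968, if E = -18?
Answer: -35424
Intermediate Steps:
E*1968 = -18*1968 = -35424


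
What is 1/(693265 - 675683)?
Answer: 1/17582 ≈ 5.6876e-5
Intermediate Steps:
1/(693265 - 675683) = 1/17582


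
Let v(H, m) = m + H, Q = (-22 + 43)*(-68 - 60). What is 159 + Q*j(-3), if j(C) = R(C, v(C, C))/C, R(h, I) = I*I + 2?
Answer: 34207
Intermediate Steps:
Q = -2688 (Q = 21*(-128) = -2688)
v(H, m) = H + m
R(h, I) = 2 + I**2 (R(h, I) = I**2 + 2 = 2 + I**2)
j(C) = (2 + 4*C**2)/C (j(C) = (2 + (C + C)**2)/C = (2 + (2*C)**2)/C = (2 + 4*C**2)/C)
159 + Q*j(-3) = 159 - 2688*(2/(-3) + 4*(-3)) = 159 - 2688*(2*(-1/3) - 12) = 159 - 2688*(-2/3 - 12) = 159 - 2688*(-38/3) = 159 + 34048 = 34207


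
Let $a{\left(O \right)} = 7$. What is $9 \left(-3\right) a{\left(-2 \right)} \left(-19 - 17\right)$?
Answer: $6804$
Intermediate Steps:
$9 \left(-3\right) a{\left(-2 \right)} \left(-19 - 17\right) = 9 \left(-3\right) 7 \left(-19 - 17\right) = \left(-27\right) 7 \left(-36\right) = \left(-189\right) \left(-36\right) = 6804$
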